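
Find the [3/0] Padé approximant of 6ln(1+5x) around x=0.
5*x*(50*x**2 - 15*x + 6)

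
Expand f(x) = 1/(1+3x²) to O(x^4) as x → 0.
1 - 3*x**2 + O(x**4)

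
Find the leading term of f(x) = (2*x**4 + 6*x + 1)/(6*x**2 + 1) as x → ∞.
x**2/3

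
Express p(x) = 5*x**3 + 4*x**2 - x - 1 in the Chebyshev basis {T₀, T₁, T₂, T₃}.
T₀ + (11/4)T₁ + (2)T₂ + (5/4)T₃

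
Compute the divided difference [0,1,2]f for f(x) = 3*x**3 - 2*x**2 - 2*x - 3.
7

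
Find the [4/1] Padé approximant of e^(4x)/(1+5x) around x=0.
(52128*x**4/4235 + 130528*x**3/12705 + 34008*x**2/4235 + 16812*x/4235 + 1)/(21047*x/4235 + 1)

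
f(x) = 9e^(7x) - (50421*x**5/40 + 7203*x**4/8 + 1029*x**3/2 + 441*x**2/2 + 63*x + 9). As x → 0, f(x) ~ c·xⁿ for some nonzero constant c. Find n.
6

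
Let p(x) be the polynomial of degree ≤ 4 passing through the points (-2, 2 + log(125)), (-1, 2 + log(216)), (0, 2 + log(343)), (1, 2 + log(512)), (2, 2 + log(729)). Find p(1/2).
2 + log(392*2**(3/4)*3**(19/64)*5**(9/128)*7**(7/64)/3)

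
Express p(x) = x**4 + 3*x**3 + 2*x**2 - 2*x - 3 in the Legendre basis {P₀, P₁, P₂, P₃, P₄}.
(-32/15)P₀ + (-1/5)P₁ + (40/21)P₂ + (6/5)P₃ + (8/35)P₄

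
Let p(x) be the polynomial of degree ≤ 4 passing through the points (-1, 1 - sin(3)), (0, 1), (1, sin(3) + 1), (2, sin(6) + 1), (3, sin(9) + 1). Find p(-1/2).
-105*sin(3)/128 + 7*sin(6)/32 - 5*sin(9)/128 + 1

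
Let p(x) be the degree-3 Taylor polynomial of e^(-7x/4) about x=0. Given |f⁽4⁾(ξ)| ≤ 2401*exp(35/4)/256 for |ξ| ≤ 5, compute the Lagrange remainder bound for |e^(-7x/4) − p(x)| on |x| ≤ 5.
1500625*exp(35/4)/6144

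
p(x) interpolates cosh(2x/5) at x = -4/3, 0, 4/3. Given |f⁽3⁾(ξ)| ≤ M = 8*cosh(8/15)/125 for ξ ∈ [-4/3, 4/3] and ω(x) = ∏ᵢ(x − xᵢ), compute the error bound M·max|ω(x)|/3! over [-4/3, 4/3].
512*sqrt(3)*cosh(8/15)/91125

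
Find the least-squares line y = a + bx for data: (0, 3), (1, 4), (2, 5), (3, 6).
a = 3, b = 1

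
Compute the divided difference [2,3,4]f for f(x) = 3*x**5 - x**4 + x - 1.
800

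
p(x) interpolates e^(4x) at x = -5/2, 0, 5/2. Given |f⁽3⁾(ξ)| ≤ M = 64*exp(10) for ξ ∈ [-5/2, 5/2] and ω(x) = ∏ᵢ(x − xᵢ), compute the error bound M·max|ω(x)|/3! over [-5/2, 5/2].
1000*sqrt(3)*exp(10)/27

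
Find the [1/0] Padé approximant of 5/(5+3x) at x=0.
1 - 3*x/5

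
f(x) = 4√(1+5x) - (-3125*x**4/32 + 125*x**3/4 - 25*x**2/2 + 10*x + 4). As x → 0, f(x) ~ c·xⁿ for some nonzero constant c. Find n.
5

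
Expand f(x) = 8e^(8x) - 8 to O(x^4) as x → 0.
64*x + 256*x**2 + 2048*x**3/3 + O(x**4)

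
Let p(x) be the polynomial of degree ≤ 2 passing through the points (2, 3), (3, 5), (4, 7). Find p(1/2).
0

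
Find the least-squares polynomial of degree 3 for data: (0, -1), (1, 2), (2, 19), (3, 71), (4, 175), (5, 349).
-55/63 + (337/378)x + (-379/252)x² + (331/108)x³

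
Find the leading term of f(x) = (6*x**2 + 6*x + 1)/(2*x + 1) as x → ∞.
3*x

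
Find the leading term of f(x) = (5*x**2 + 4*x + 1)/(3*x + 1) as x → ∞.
5*x/3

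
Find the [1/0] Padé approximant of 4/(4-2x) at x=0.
x/2 + 1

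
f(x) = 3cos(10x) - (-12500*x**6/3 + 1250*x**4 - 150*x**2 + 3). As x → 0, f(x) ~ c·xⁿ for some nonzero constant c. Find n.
8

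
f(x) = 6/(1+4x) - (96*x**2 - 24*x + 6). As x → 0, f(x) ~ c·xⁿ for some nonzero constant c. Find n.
3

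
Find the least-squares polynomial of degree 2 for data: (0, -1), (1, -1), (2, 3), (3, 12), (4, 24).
-37/35 + (-139/70)x + (29/14)x²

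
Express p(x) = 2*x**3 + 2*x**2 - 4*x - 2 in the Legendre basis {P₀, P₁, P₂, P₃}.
(-4/3)P₀ + (-14/5)P₁ + (4/3)P₂ + (4/5)P₃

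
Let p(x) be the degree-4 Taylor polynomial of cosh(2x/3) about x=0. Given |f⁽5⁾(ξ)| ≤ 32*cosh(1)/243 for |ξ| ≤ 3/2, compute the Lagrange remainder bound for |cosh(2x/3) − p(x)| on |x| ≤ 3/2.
cosh(1)/120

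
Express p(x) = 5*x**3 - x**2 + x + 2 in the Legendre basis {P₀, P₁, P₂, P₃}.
(5/3)P₀ + (4)P₁ + (-2/3)P₂ + (2)P₃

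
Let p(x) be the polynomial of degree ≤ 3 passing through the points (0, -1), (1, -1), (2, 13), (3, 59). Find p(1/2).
-13/8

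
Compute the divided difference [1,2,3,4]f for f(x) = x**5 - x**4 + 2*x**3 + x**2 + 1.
57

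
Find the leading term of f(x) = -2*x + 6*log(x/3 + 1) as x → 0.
-x**2/3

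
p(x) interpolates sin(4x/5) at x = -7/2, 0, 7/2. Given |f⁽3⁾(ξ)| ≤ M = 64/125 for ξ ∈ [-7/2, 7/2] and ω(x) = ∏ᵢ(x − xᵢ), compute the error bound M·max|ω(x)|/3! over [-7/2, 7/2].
2744*sqrt(3)/3375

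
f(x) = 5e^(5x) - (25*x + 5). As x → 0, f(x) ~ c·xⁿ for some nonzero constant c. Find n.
2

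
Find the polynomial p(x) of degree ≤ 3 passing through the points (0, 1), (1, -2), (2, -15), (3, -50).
-2*x**3 + x**2 - 2*x + 1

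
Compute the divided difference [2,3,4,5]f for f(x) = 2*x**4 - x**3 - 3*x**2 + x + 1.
27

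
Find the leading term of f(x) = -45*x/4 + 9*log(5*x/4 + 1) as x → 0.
-225*x**2/32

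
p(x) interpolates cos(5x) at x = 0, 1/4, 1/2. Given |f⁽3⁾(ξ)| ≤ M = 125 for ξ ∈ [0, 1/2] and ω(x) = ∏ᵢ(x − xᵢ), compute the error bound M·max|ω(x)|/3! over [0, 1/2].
125*sqrt(3)/1728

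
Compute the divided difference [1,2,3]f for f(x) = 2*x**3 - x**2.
11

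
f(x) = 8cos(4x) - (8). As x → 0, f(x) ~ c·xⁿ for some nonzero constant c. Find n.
2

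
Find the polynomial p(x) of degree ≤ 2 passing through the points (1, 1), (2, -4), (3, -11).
-x**2 - 2*x + 4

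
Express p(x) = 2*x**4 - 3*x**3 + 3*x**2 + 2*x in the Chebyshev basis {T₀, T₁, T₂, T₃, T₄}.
(9/4)T₀ + (-1/4)T₁ + (5/2)T₂ + (-3/4)T₃ + (1/4)T₄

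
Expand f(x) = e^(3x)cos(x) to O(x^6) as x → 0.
1 + 3*x + 4*x**2 + 3*x**3 + 7*x**4/6 - x**5/10 + O(x**6)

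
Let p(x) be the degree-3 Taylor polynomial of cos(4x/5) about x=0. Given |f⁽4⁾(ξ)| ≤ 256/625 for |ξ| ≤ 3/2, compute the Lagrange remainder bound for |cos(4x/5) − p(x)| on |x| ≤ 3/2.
54/625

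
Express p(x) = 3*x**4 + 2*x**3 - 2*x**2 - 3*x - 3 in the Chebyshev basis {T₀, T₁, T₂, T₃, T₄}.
(-23/8)T₀ + (-3/2)T₁ + (1/2)T₂ + (1/2)T₃ + (3/8)T₄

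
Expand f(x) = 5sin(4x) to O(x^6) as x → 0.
20*x - 160*x**3/3 + 128*x**5/3 + O(x**6)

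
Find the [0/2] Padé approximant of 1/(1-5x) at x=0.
1/(1 - 5*x)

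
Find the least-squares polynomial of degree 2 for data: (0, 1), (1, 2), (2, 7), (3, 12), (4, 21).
31/35 + (3/7)x + (8/7)x²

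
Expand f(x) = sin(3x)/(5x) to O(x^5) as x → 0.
3/5 - 9*x**2/10 + 81*x**4/200 + O(x**5)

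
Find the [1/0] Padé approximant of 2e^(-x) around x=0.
2 - 2*x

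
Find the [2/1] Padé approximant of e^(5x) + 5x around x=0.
(-25*x**2/6 + 25*x/3 + 1)/(1 - 5*x/3)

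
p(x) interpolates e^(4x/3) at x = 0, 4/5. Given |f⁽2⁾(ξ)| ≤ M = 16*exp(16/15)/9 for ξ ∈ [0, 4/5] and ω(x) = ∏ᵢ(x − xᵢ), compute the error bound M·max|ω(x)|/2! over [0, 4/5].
32*exp(16/15)/225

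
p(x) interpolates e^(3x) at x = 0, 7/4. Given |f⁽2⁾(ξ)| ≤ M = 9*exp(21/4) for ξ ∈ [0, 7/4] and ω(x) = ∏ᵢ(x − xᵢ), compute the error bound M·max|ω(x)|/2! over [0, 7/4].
441*exp(21/4)/128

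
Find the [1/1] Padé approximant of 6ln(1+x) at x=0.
6*x/(x/2 + 1)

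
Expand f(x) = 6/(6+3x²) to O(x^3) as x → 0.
1 - x**2/2 + O(x**3)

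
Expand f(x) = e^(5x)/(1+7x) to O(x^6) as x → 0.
1 - 2*x + 53*x**2/2 - 494*x**3/3 + 28289*x**4/24 - 98699*x**5/12 + O(x**6)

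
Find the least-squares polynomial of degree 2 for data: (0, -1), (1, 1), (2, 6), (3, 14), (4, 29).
-23/35 + (-69/70)x + (29/14)x²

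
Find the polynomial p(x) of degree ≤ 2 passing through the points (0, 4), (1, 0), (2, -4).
4 - 4*x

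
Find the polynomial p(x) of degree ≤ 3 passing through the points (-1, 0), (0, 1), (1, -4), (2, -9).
x**3 - 3*x**2 - 3*x + 1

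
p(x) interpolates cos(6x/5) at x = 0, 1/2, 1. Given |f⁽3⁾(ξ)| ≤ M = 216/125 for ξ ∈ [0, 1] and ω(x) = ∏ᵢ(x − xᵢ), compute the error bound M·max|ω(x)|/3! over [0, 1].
sqrt(3)/125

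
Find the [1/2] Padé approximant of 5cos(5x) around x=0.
5/(25*x**2/2 + 1)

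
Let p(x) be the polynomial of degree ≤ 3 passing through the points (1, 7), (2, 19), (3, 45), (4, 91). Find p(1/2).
35/8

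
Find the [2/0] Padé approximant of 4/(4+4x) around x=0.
x**2 - x + 1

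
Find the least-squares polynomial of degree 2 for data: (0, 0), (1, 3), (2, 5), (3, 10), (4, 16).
2/7 + (93/70)x + (9/14)x²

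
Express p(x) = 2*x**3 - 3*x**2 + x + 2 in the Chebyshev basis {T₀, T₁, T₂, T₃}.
(1/2)T₀ + (5/2)T₁ + (-3/2)T₂ + (1/2)T₃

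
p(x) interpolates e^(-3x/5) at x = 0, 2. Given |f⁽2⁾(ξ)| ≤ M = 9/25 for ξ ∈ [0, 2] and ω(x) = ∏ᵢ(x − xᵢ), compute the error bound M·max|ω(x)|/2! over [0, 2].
9/50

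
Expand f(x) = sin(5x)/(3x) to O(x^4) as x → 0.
5/3 - 125*x**2/18 + O(x**4)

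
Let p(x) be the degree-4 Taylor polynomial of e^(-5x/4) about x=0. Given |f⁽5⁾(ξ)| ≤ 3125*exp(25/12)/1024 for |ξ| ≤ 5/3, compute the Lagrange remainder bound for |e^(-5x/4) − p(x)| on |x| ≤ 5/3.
1953125*exp(25/12)/5971968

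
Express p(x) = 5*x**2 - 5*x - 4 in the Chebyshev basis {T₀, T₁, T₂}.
(-3/2)T₀ + (-5)T₁ + (5/2)T₂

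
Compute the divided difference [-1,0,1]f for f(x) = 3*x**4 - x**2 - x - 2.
2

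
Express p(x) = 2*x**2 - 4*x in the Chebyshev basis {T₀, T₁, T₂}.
T₀ + (-4)T₁ + T₂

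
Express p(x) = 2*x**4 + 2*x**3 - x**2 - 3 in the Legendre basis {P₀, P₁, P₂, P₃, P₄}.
(-44/15)P₀ + (6/5)P₁ + (10/21)P₂ + (4/5)P₃ + (16/35)P₄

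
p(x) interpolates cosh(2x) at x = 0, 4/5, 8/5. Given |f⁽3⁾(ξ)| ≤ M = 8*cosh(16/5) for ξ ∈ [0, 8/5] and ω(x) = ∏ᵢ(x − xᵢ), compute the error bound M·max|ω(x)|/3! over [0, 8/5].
512*sqrt(3)*cosh(16/5)/3375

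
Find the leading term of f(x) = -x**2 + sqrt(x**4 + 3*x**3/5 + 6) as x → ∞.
3*x/10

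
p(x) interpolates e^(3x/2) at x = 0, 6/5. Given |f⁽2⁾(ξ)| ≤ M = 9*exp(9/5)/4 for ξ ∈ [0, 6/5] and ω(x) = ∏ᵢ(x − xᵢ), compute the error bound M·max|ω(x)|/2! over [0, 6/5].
81*exp(9/5)/200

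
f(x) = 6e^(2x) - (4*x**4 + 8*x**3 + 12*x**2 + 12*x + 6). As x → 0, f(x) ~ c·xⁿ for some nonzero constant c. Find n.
5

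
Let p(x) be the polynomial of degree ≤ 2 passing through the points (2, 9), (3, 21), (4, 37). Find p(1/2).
-3/2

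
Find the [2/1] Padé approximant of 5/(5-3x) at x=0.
1/(1 - 3*x/5)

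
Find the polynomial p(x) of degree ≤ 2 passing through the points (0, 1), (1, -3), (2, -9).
-x**2 - 3*x + 1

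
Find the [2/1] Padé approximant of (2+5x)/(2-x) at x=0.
(5*x/2 + 1)/(1 - x/2)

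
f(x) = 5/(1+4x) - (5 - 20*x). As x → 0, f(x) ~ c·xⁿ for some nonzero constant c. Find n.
2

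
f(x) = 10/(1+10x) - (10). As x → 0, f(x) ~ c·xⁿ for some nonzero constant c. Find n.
1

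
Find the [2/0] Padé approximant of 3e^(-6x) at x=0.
54*x**2 - 18*x + 3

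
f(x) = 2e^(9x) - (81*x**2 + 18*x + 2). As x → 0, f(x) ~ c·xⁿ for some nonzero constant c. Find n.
3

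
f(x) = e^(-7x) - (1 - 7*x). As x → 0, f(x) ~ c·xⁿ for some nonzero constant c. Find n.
2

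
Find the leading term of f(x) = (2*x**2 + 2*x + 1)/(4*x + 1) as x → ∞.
x/2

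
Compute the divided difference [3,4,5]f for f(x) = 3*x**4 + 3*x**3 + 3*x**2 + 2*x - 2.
330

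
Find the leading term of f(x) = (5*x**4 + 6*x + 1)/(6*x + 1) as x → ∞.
5*x**3/6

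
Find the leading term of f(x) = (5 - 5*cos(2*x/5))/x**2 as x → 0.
2/5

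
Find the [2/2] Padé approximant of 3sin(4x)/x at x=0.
(12 - 112*x**2/5)/(4*x**2/5 + 1)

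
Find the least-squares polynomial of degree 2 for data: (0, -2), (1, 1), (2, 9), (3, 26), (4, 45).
-15/7 + (13/70)x + (41/14)x²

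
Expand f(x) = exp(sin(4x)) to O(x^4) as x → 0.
1 + 4*x + 8*x**2 + O(x**4)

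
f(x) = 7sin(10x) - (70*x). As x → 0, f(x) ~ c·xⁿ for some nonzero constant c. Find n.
3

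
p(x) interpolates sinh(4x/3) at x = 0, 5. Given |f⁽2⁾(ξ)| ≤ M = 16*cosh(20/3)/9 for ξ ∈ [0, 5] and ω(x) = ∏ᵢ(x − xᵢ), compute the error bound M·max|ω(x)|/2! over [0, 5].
50*cosh(20/3)/9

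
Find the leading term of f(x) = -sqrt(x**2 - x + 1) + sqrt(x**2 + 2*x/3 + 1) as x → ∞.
5/6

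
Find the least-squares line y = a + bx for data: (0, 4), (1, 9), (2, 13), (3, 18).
a = 41/10, b = 23/5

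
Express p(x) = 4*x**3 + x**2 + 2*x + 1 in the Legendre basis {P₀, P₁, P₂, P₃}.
(4/3)P₀ + (22/5)P₁ + (2/3)P₂ + (8/5)P₃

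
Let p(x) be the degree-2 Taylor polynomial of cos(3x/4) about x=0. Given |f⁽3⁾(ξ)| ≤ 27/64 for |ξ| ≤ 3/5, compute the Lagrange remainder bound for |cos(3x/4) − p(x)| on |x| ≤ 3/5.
243/16000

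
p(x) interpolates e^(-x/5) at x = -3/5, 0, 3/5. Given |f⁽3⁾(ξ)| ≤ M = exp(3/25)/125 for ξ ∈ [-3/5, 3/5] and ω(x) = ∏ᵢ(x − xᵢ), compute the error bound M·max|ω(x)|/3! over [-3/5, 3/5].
sqrt(3)*exp(3/25)/15625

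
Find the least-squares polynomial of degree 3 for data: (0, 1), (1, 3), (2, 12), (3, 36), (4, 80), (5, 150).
137/126 + (-251/756)x + (235/252)x² + (55/54)x³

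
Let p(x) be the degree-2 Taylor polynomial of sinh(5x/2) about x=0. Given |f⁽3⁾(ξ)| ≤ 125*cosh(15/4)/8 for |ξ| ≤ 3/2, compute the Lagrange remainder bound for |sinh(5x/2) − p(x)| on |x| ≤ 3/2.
1125*cosh(15/4)/128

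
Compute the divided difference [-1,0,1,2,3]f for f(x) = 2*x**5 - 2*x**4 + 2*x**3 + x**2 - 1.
8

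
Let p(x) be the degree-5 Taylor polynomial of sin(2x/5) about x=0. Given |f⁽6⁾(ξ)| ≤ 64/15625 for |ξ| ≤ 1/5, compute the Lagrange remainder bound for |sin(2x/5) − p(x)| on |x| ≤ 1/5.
4/10986328125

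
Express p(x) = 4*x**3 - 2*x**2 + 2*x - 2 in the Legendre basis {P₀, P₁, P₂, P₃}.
(-8/3)P₀ + (22/5)P₁ + (-4/3)P₂ + (8/5)P₃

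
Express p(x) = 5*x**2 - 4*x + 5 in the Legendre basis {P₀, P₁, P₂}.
(20/3)P₀ + (-4)P₁ + (10/3)P₂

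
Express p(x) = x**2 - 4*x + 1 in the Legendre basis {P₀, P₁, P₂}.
(4/3)P₀ + (-4)P₁ + (2/3)P₂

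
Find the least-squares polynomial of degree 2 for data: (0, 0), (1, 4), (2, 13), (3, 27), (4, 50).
12/35 + (1/70)x + (43/14)x²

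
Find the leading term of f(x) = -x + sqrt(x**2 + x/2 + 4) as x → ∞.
1/4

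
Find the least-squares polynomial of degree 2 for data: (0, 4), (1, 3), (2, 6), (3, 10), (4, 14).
25/7 + (-31/70)x + (11/14)x²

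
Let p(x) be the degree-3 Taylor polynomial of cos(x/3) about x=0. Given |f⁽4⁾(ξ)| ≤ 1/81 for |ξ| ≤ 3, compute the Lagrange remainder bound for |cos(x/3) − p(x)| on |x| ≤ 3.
1/24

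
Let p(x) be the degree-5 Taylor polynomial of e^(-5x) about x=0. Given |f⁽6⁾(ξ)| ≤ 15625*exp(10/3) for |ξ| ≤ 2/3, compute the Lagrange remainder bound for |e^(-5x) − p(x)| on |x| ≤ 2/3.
12500*exp(10/3)/6561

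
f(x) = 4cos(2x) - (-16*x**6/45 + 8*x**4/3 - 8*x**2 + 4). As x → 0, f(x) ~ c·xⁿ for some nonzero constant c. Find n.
8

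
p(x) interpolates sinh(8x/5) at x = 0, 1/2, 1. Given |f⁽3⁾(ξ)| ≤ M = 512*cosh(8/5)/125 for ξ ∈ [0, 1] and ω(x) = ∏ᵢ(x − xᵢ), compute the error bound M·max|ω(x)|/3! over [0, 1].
64*sqrt(3)*cosh(8/5)/3375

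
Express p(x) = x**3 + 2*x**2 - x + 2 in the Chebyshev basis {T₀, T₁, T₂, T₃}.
(3)T₀ + (-1/4)T₁ + T₂ + (1/4)T₃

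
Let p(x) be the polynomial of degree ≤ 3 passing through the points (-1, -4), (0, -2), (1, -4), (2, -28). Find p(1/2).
-11/8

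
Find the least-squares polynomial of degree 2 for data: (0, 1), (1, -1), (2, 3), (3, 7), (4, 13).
17/35 + (-48/35)x + (8/7)x²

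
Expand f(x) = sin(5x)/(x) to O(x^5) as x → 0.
5 - 125*x**2/6 + 625*x**4/24 + O(x**5)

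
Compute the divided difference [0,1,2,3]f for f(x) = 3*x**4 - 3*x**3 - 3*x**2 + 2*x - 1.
15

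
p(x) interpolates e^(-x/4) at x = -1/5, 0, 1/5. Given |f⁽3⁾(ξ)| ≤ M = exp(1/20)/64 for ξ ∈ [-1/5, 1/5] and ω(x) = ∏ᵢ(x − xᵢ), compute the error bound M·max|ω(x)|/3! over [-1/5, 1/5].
sqrt(3)*exp(1/20)/216000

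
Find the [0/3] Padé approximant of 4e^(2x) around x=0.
4/(-4*x**3/3 + 2*x**2 - 2*x + 1)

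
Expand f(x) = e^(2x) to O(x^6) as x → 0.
1 + 2*x + 2*x**2 + 4*x**3/3 + 2*x**4/3 + 4*x**5/15 + O(x**6)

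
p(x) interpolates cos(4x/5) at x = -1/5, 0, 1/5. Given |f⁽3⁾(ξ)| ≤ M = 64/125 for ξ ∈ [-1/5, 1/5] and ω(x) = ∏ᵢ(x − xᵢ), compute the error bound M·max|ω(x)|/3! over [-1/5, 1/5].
64*sqrt(3)/421875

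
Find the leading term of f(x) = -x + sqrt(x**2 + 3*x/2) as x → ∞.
3/4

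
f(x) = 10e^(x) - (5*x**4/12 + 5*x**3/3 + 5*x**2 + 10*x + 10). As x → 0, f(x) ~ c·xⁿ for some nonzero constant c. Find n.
5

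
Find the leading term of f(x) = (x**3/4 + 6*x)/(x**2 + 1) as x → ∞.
x/4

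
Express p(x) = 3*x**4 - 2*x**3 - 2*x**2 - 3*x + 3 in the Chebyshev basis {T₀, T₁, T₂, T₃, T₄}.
(25/8)T₀ + (-9/2)T₁ + (1/2)T₂ + (-1/2)T₃ + (3/8)T₄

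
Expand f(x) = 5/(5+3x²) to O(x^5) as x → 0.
1 - 3*x**2/5 + 9*x**4/25 + O(x**5)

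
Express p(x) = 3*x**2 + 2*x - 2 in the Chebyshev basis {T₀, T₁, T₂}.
(-1/2)T₀ + (2)T₁ + (3/2)T₂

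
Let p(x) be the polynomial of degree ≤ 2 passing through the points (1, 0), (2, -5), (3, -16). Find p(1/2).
1/4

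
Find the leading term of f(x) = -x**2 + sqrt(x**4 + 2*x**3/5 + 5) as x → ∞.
x/5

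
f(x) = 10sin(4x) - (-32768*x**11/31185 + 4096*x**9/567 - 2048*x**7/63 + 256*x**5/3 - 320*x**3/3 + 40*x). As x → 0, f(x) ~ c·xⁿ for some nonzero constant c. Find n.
13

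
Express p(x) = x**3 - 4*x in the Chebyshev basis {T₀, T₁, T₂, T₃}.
(-13/4)T₁ + (1/4)T₃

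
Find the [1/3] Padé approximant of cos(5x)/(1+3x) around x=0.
(1 - 125*x/36)/(-425*x**3/72 + 25*x**2/12 - 17*x/36 + 1)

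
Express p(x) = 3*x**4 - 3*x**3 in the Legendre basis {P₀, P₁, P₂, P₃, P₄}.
(3/5)P₀ + (-9/5)P₁ + (12/7)P₂ + (-6/5)P₃ + (24/35)P₄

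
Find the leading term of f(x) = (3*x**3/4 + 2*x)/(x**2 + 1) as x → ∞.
3*x/4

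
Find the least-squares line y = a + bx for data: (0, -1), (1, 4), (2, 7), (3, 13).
a = -1, b = 9/2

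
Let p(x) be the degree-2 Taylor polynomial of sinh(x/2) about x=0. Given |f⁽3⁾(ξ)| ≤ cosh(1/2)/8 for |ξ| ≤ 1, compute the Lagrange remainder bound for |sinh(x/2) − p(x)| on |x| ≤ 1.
cosh(1/2)/48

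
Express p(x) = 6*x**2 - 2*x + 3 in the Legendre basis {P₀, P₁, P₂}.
(5)P₀ + (-2)P₁ + (4)P₂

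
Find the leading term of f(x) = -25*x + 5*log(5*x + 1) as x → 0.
-125*x**2/2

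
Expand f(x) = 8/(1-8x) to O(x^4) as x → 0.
8 + 64*x + 512*x**2 + 4096*x**3 + O(x**4)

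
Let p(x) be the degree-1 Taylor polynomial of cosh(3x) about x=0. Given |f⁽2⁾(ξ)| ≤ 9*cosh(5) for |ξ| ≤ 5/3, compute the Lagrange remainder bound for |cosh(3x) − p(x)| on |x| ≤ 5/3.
25*cosh(5)/2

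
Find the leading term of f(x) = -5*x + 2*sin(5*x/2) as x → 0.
-125*x**3/24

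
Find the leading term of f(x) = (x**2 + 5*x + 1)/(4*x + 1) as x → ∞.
x/4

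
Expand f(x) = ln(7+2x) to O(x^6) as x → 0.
log(7) + 2*x/7 - 2*x**2/49 + 8*x**3/1029 - 4*x**4/2401 + 32*x**5/84035 + O(x**6)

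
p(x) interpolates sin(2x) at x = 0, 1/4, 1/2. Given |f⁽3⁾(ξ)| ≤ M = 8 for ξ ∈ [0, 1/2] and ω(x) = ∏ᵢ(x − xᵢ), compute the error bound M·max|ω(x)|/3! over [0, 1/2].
sqrt(3)/216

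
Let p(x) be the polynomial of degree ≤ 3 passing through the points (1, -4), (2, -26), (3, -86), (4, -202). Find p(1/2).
-13/8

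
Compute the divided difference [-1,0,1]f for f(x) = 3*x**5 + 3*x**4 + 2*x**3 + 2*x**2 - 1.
5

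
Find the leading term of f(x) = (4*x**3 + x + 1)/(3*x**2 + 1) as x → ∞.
4*x/3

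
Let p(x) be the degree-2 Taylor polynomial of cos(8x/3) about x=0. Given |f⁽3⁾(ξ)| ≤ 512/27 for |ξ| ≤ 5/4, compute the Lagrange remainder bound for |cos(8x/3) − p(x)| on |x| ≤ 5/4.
500/81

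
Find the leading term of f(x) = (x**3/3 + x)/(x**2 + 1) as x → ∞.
x/3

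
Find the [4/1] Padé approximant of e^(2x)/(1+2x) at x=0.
(106*x**4/135 + 56*x**3/45 + 2*x**2 + 88*x/45 + 1)/(88*x/45 + 1)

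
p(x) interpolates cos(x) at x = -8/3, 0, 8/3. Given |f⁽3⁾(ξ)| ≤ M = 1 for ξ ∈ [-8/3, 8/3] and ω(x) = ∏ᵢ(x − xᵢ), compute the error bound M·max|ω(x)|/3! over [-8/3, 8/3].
512*sqrt(3)/729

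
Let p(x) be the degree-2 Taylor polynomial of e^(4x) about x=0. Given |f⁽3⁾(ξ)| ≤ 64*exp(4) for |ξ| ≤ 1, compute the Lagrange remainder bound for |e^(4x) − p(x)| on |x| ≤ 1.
32*exp(4)/3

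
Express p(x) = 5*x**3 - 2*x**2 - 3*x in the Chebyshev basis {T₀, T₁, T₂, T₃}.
-T₀ + (3/4)T₁ - T₂ + (5/4)T₃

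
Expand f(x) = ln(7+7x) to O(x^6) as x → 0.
log(7) + x - x**2/2 + x**3/3 - x**4/4 + x**5/5 + O(x**6)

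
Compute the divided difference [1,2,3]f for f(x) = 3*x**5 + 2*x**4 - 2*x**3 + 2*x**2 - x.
310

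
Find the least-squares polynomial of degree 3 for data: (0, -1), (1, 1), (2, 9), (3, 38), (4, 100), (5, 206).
-107/126 + (1391/756)x + (-643/252)x² + (113/54)x³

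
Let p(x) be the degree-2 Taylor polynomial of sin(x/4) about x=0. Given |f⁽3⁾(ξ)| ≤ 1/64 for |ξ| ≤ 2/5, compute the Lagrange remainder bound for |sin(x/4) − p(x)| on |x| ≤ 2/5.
1/6000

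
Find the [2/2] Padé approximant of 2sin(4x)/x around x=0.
(8 - 224*x**2/15)/(4*x**2/5 + 1)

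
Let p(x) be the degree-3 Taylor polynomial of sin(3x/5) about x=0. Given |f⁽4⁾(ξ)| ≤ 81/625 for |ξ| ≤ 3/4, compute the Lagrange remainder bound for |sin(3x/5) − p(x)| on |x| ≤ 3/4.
2187/1280000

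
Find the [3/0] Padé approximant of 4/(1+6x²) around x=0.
4 - 24*x**2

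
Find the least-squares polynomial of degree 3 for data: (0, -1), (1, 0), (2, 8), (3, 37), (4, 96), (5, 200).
-125/126 + (119/108)x + (-281/126)x² + (217/108)x³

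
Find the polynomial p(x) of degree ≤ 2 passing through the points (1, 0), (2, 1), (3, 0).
-x**2 + 4*x - 3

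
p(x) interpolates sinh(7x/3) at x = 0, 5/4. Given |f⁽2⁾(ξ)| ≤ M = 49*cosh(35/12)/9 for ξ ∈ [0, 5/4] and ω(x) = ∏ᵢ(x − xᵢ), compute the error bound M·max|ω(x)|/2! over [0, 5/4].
1225*cosh(35/12)/1152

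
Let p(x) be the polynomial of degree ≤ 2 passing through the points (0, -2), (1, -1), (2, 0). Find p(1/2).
-3/2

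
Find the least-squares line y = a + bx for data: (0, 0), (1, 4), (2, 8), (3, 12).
a = 0, b = 4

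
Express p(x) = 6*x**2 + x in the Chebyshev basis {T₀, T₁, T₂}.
(3)T₀ + T₁ + (3)T₂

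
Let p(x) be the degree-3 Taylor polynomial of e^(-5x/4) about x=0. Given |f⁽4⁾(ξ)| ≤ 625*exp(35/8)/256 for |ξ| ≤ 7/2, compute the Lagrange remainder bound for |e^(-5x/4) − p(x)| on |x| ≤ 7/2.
1500625*exp(35/8)/98304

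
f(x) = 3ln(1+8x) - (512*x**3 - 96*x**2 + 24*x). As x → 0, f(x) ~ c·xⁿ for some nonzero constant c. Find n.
4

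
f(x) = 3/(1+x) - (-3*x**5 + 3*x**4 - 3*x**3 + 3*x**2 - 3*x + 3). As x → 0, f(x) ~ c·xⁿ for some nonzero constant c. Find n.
6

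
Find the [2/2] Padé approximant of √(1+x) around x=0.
(5*x**2/16 + 5*x/4 + 1)/(x**2/16 + 3*x/4 + 1)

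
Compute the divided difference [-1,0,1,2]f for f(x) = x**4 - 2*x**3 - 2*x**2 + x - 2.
0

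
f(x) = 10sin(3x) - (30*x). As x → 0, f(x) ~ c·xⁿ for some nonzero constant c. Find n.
3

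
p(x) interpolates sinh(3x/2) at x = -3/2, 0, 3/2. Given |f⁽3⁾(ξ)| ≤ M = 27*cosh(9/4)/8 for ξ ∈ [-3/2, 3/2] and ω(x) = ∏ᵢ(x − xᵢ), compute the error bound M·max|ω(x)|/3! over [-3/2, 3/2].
27*sqrt(3)*cosh(9/4)/64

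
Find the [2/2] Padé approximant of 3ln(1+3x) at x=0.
9*x*(3*x + 2)/(2*(3*x**2/2 + 3*x + 1))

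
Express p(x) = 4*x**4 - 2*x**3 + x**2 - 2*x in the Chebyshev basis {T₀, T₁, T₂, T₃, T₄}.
(2)T₀ + (-7/2)T₁ + (5/2)T₂ + (-1/2)T₃ + (1/2)T₄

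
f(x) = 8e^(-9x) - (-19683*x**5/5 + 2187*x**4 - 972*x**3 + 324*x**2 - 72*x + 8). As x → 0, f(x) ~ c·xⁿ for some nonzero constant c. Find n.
6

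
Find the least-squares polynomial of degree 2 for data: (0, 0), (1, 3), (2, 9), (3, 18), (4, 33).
9/35 + (27/70)x + (27/14)x²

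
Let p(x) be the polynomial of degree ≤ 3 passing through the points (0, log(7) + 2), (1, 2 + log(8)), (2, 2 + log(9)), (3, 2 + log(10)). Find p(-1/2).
log(441*2**(1/8)*3**(5/8)*5**(11/16)*7**(3/16)/640) + 2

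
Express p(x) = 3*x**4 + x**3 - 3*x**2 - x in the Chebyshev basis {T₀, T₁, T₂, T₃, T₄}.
(-3/8)T₀ + (-1/4)T₁ + (1/4)T₃ + (3/8)T₄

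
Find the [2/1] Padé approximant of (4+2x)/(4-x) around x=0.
(x/2 + 1)/(1 - x/4)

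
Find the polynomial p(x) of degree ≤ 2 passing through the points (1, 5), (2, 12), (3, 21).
x**2 + 4*x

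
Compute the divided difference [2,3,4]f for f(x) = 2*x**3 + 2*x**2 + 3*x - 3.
20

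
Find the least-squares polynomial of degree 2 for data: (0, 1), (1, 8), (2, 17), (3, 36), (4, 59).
7/5 + (12/5)x + (3)x²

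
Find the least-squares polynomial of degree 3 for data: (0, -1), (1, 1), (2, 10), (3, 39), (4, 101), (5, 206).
-19/21 + (116/63)x + (-187/84)x² + (73/36)x³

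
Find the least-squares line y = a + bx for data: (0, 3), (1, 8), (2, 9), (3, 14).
a = 17/5, b = 17/5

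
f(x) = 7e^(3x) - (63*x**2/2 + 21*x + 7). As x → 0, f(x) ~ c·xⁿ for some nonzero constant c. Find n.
3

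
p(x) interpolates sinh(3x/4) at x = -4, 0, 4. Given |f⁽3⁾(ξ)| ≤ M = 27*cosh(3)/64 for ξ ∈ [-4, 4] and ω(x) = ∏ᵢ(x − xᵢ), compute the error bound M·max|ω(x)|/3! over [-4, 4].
sqrt(3)*cosh(3)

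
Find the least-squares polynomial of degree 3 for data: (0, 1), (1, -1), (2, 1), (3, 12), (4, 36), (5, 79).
41/42 + (-575/252)x + (-19/42)x² + (29/36)x³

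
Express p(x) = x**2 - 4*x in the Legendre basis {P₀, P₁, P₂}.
(1/3)P₀ + (-4)P₁ + (2/3)P₂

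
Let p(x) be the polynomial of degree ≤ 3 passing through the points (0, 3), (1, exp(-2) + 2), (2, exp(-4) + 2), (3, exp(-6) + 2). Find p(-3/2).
(-189*exp(4) - 35 + 135*exp(2) + 137*exp(6))*exp(-6)/16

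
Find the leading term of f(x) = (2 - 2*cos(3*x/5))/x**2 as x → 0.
9/25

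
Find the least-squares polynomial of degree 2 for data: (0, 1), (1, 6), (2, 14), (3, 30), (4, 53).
52/35 + (8/35)x + (22/7)x²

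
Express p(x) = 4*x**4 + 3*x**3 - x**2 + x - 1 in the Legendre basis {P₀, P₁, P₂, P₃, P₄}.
(-8/15)P₀ + (14/5)P₁ + (34/21)P₂ + (6/5)P₃ + (32/35)P₄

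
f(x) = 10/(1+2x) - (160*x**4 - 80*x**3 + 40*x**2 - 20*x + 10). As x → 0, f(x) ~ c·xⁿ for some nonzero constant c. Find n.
5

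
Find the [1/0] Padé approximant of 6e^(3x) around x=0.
18*x + 6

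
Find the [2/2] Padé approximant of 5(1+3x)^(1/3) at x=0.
(35*x**2/3 + 35*x/2 + 5)/(5*x**2/6 + 5*x/2 + 1)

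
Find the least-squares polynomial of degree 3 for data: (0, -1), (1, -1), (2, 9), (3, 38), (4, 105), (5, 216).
-62/63 + (-38/189)x + (-449/252)x² + (227/108)x³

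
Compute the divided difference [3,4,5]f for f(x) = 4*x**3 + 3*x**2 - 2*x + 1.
51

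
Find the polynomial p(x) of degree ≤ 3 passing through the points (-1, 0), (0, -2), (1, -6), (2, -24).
-2*x**3 - x**2 - x - 2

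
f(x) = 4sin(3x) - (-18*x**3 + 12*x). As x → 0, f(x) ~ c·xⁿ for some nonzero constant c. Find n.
5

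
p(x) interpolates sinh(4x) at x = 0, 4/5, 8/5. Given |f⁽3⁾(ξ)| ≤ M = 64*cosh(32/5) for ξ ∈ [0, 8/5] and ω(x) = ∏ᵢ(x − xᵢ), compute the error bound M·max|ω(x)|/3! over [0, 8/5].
4096*sqrt(3)*cosh(32/5)/3375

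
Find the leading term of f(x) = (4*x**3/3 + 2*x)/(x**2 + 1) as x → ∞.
4*x/3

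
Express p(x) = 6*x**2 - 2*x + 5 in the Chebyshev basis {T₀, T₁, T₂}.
(8)T₀ + (-2)T₁ + (3)T₂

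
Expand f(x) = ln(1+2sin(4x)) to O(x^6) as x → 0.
8*x - 32*x**2 + 448*x**3/3 - 2560*x**4/3 + 15616*x**5/3 + O(x**6)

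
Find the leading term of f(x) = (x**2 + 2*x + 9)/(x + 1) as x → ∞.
x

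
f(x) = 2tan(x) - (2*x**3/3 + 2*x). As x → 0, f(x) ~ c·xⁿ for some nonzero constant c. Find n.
5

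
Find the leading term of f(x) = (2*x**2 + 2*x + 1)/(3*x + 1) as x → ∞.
2*x/3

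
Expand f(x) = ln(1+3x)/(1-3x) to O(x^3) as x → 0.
3*x + 9*x**2/2 + O(x**3)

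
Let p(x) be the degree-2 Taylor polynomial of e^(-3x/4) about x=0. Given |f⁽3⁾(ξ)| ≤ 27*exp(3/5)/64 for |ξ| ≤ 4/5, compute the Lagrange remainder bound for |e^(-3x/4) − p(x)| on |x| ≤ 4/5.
9*exp(3/5)/250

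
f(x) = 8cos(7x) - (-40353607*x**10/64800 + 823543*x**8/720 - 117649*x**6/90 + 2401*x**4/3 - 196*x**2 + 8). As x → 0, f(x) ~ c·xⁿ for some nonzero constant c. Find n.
12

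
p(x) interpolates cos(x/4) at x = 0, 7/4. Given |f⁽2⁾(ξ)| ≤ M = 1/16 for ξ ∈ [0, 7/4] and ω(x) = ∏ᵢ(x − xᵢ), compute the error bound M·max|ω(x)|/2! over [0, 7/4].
49/2048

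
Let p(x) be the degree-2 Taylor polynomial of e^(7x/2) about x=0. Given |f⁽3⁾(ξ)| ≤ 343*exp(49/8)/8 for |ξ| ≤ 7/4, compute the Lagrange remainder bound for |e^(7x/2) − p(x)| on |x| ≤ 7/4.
117649*exp(49/8)/3072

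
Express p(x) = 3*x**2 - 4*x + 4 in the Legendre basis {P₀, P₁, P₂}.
(5)P₀ + (-4)P₁ + (2)P₂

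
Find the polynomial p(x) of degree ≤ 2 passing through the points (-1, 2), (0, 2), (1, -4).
-3*x**2 - 3*x + 2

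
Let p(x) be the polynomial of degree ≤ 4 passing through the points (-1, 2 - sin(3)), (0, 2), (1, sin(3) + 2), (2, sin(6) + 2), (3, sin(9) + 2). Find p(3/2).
15*sin(6)/32 - 5*sin(9)/128 + 87*sin(3)/128 + 2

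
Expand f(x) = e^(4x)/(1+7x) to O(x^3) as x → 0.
1 - 3*x + 29*x**2 + O(x**3)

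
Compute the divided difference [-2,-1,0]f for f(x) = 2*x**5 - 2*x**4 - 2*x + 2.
-44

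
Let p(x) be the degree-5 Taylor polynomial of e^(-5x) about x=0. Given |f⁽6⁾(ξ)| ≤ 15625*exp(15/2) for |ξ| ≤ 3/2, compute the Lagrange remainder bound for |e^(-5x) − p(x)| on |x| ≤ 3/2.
253125*exp(15/2)/1024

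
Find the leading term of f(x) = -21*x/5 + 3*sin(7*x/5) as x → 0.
-343*x**3/250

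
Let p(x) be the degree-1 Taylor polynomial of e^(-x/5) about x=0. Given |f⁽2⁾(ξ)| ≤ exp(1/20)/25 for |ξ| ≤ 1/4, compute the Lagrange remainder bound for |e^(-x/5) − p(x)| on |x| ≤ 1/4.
exp(1/20)/800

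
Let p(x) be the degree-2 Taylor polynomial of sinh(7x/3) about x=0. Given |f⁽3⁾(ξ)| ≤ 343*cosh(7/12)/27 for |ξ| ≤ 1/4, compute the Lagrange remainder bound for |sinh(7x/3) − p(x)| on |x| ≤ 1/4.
343*cosh(7/12)/10368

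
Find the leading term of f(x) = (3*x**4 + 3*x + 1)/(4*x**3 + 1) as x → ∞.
3*x/4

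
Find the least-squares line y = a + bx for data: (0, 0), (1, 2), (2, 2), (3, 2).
a = 3/5, b = 3/5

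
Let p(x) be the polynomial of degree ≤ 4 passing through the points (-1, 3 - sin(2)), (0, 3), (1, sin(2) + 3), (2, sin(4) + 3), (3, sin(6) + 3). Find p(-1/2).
-105*sin(2)/128 + 7*sin(4)/32 - 5*sin(6)/128 + 3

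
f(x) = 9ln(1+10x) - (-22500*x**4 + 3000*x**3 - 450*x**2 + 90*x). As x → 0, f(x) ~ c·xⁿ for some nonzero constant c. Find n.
5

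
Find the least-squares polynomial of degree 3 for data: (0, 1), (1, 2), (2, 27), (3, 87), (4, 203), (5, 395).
40/63 + (-296/189)x + (283/252)x² + (323/108)x³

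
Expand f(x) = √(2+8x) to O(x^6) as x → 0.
sqrt(2) + 2*sqrt(2)*x - 2*sqrt(2)*x**2 + 4*sqrt(2)*x**3 - 10*sqrt(2)*x**4 + 28*sqrt(2)*x**5 + O(x**6)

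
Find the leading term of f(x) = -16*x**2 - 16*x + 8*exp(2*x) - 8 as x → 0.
32*x**3/3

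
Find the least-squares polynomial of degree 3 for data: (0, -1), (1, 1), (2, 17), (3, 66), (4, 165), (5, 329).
-6/7 + (-23/42)x + (-6/7)x² + (17/6)x³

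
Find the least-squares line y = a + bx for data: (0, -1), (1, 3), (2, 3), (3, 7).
a = -3/5, b = 12/5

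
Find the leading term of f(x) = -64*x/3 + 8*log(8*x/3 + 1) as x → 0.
-256*x**2/9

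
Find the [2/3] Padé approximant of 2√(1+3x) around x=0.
(63*x**2/8 + 42*x/5 + 2)/(-27*x**3/160 + 81*x**2/80 + 27*x/10 + 1)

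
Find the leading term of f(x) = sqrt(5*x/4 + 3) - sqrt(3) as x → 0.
5*sqrt(3)*x/24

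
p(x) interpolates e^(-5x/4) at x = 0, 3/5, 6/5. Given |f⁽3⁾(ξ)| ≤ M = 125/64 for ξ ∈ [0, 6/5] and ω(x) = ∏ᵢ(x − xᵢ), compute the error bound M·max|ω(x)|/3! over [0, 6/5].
sqrt(3)/64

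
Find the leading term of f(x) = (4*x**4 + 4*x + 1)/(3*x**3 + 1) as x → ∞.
4*x/3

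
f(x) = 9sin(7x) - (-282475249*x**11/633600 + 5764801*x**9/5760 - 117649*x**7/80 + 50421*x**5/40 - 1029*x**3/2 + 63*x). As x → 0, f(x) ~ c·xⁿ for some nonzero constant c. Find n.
13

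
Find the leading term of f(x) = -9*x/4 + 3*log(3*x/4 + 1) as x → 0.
-27*x**2/32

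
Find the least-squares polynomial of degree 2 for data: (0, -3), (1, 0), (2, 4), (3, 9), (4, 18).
-96/35 + (97/70)x + (13/14)x²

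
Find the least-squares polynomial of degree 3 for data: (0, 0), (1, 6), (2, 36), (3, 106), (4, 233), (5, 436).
-13/126 + (457/756)x + (184/63)x² + (311/108)x³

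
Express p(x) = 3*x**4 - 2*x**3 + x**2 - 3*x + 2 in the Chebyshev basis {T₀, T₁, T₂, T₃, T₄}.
(29/8)T₀ + (-9/2)T₁ + (2)T₂ + (-1/2)T₃ + (3/8)T₄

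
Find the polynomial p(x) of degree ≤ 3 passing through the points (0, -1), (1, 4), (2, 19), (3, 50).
x**3 + 2*x**2 + 2*x - 1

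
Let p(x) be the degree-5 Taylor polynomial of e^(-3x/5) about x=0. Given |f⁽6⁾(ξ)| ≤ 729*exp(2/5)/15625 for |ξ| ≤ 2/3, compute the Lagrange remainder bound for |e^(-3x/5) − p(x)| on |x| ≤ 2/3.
4*exp(2/5)/703125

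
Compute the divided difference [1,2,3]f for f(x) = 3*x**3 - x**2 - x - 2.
17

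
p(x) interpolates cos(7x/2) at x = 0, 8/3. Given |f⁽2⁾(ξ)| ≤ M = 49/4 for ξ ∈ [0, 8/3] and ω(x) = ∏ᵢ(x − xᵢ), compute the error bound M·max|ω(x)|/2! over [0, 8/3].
98/9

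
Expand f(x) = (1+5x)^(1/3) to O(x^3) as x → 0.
1 + 5*x/3 - 25*x**2/9 + O(x**3)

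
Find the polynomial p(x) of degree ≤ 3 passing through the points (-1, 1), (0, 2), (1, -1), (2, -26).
-3*x**3 - 2*x**2 + 2*x + 2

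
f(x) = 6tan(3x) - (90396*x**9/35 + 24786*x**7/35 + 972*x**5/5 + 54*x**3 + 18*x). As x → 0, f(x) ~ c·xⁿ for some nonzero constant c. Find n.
11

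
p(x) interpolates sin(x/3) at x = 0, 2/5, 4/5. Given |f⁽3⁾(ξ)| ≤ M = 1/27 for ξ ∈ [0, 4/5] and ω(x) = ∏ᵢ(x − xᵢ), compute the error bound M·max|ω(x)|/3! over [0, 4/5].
8*sqrt(3)/91125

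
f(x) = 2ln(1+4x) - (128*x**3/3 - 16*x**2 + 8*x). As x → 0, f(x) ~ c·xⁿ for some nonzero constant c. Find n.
4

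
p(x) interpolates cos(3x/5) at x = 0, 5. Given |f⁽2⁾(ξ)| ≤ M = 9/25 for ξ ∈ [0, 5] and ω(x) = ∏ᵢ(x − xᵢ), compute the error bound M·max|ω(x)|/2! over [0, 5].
9/8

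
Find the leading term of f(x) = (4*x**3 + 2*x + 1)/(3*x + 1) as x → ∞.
4*x**2/3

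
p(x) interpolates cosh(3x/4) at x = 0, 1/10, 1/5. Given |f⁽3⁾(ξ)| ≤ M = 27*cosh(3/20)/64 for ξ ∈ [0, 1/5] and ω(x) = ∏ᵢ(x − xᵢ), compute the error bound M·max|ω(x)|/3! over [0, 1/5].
sqrt(3)*cosh(3/20)/64000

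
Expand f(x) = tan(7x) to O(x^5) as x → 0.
7*x + 343*x**3/3 + O(x**5)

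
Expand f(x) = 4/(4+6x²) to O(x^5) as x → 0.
1 - 3*x**2/2 + 9*x**4/4 + O(x**5)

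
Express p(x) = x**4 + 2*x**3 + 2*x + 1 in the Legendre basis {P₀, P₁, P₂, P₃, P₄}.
(6/5)P₀ + (16/5)P₁ + (4/7)P₂ + (4/5)P₃ + (8/35)P₄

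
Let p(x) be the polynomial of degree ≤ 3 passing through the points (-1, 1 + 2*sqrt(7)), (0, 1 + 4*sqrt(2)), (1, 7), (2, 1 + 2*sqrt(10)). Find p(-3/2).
-35*sqrt(2)/4 - 5*sqrt(10)/8 + 71/8 + 35*sqrt(7)/8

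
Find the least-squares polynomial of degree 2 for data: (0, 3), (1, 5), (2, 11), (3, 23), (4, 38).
104/35 + (-12/35)x + (16/7)x²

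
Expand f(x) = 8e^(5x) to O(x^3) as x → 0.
8 + 40*x + 100*x**2 + O(x**3)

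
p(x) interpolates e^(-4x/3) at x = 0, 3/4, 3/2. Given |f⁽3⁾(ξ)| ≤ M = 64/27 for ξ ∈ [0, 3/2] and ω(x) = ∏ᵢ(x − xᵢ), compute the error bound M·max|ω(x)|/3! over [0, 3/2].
sqrt(3)/27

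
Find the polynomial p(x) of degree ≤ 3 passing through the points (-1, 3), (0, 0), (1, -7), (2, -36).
-3*x**3 - 2*x**2 - 2*x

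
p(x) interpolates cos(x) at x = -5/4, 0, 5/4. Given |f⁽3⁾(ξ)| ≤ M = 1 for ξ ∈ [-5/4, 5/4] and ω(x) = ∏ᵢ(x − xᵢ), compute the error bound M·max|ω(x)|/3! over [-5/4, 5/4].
125*sqrt(3)/1728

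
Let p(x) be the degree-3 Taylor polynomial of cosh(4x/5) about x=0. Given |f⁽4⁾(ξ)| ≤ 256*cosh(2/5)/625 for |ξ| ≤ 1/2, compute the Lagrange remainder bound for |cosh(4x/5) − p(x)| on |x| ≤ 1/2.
2*cosh(2/5)/1875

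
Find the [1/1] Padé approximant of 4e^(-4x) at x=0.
(4 - 8*x)/(2*x + 1)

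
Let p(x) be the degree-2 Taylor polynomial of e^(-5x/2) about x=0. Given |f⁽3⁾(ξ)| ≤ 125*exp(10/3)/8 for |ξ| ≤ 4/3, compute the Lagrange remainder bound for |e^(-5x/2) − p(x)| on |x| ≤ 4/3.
500*exp(10/3)/81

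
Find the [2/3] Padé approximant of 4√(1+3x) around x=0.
(63*x**2/4 + 84*x/5 + 4)/(-27*x**3/160 + 81*x**2/80 + 27*x/10 + 1)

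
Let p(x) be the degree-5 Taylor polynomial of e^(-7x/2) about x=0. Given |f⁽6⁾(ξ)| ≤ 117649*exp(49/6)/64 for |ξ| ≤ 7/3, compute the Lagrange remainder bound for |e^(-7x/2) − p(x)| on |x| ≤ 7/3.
13841287201*exp(49/6)/33592320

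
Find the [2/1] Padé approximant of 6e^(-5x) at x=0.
(25*x**2 - 20*x + 6)/(5*x/3 + 1)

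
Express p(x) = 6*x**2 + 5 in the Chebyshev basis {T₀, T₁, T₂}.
(8)T₀ + (3)T₂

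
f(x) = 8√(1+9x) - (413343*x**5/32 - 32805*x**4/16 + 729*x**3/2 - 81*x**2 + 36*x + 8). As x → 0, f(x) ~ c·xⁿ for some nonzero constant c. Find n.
6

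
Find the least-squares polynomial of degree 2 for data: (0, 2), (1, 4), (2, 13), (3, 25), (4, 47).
15/7 + (-83/70)x + (43/14)x²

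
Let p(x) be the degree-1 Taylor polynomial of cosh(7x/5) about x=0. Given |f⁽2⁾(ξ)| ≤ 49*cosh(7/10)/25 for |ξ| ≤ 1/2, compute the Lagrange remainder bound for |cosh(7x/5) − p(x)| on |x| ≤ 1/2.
49*cosh(7/10)/200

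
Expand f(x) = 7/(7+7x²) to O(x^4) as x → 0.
1 - x**2 + O(x**4)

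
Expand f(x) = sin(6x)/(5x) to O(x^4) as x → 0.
6/5 - 36*x**2/5 + O(x**4)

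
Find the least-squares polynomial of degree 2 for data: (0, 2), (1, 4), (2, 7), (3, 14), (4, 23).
76/35 + (2/35)x + (9/7)x²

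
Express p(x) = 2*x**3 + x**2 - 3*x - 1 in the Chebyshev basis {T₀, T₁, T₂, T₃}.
(-1/2)T₀ + (-3/2)T₁ + (1/2)T₂ + (1/2)T₃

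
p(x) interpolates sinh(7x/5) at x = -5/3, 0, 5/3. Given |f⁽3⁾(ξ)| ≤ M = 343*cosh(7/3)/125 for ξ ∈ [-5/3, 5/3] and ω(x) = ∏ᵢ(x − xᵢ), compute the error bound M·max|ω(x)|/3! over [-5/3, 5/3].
343*sqrt(3)*cosh(7/3)/729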